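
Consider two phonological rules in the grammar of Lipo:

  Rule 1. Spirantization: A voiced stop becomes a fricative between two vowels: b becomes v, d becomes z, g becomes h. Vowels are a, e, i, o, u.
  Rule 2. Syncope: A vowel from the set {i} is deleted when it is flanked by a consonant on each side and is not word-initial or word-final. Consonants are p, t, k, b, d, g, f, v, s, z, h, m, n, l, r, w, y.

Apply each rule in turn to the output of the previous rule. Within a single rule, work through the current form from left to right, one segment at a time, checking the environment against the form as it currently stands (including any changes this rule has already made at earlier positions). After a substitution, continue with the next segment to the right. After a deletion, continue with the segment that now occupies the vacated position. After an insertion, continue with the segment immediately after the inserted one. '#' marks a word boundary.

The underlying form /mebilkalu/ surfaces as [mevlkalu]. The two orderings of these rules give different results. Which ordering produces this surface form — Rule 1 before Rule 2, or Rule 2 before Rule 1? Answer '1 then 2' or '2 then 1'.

Order 1 then 2:
  1 Spirantization: [mebilkalu] → [mevilkalu]
  2 Syncope: [mevilkalu] → [mevlkalu]
  result: [mevlkalu]
Order 2 then 1:
  2 Syncope: [mebilkalu] → [meblkalu]
  1 Spirantization: no change — [meblkalu]
  result: [meblkalu]

1 then 2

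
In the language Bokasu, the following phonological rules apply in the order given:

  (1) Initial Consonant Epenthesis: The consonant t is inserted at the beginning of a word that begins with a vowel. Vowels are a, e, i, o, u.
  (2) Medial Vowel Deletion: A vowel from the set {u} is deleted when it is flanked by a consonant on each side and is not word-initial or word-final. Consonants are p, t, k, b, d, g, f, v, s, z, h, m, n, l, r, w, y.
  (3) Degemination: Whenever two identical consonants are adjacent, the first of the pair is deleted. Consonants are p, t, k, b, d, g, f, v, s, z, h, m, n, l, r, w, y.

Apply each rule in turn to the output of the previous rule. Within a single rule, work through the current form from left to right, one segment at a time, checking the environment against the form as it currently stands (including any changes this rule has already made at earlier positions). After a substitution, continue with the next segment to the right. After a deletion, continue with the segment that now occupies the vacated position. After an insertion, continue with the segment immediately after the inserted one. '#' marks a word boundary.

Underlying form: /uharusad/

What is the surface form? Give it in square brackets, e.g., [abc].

(1) Initial Consonant Epenthesis: [uharusad] → [tuharusad]
(2) Medial Vowel Deletion: [tuharusad] → [tharsad]
(3) Degemination: no change — [tharsad]

[tharsad]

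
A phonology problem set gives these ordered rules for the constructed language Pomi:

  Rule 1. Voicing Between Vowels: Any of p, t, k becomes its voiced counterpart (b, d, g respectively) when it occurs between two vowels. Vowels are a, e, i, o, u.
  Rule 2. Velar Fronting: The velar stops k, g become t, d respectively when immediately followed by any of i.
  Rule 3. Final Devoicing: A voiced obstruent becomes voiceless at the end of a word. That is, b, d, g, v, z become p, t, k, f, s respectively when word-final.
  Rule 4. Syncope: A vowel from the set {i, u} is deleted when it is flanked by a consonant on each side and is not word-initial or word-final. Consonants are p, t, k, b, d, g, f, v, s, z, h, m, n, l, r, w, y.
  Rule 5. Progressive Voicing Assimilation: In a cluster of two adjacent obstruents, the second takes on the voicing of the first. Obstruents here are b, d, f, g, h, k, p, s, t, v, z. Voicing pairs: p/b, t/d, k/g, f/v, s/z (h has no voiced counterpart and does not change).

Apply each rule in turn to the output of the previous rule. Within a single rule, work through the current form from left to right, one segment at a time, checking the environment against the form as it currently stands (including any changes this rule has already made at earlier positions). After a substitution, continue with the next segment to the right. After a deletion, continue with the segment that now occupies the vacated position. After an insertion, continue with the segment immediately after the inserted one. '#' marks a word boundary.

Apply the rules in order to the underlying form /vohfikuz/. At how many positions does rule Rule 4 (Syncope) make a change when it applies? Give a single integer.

2

Rule 1 Voicing Between Vowels: [vohfikuz] → [vohfiguz]
Rule 2 Velar Fronting: no change — [vohfiguz]
Rule 3 Final Devoicing: [vohfiguz] → [vohfigus]
Rule 4 Syncope: [vohfigus] → [vohfgs]
Rule 5 Progressive Voicing Assimilation: [vohfgs] → [vohfks]
Rule Rule 4 changed 2 position(s).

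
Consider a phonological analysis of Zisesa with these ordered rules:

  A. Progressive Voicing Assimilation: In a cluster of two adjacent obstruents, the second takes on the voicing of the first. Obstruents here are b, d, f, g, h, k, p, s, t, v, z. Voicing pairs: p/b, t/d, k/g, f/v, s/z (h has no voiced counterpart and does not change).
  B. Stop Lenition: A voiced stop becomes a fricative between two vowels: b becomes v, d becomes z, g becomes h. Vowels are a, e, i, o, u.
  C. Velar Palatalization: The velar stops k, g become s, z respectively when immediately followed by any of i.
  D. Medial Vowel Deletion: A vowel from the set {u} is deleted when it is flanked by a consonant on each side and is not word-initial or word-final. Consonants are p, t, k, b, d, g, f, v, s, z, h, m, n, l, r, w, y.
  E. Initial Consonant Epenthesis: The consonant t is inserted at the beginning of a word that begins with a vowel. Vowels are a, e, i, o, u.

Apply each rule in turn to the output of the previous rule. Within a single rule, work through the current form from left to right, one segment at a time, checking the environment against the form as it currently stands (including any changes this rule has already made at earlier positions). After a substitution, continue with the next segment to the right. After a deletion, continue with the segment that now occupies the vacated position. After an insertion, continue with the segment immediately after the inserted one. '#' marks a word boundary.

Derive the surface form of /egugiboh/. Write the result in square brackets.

[tehhivoh]

A Progressive Voicing Assimilation: no change — [egugiboh]
B Stop Lenition: [egugiboh] → [ehuhivoh]
C Velar Palatalization: no change — [ehuhivoh]
D Medial Vowel Deletion: [ehuhivoh] → [ehhivoh]
E Initial Consonant Epenthesis: [ehhivoh] → [tehhivoh]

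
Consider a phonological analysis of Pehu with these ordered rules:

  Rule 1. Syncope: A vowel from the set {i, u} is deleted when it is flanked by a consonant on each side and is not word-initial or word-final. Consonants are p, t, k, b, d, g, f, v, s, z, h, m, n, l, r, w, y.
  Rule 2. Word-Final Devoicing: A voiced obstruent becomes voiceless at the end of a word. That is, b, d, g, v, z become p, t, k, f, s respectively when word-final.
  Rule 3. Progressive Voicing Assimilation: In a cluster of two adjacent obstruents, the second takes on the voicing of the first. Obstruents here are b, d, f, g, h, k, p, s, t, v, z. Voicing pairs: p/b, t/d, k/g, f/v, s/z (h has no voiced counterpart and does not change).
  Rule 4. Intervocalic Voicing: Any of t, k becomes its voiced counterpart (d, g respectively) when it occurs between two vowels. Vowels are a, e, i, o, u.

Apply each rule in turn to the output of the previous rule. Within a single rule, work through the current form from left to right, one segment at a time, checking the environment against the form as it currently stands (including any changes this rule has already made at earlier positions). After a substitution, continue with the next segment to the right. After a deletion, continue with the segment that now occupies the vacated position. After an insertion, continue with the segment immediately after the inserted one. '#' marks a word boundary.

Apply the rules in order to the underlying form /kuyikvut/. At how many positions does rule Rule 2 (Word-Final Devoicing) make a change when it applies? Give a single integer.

Rule 1 Syncope: [kuyikvut] → [kykvt]
Rule 2 Word-Final Devoicing: no change — [kykvt]
Rule 3 Progressive Voicing Assimilation: [kykvt] → [kykft]
Rule 4 Intervocalic Voicing: no change — [kykft]
Rule Rule 2 changed 0 position(s).

0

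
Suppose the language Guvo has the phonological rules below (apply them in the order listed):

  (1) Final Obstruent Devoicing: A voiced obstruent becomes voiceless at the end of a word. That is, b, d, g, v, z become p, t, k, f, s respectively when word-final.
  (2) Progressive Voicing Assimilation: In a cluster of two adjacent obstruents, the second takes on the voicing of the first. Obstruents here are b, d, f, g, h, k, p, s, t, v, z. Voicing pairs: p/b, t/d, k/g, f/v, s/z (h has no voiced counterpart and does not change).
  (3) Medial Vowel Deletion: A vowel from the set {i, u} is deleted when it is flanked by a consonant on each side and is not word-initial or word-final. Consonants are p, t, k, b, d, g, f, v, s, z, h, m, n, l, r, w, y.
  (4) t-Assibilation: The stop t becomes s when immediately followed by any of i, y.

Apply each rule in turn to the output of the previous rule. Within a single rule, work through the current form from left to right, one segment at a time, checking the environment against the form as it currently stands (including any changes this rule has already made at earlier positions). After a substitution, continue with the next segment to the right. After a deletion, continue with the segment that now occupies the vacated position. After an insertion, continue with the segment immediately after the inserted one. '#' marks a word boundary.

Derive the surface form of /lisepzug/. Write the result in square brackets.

[lsepsk]

(1) Final Obstruent Devoicing: [lisepzug] → [lisepzuk]
(2) Progressive Voicing Assimilation: [lisepzuk] → [lisepsuk]
(3) Medial Vowel Deletion: [lisepsuk] → [lsepsk]
(4) t-Assibilation: no change — [lsepsk]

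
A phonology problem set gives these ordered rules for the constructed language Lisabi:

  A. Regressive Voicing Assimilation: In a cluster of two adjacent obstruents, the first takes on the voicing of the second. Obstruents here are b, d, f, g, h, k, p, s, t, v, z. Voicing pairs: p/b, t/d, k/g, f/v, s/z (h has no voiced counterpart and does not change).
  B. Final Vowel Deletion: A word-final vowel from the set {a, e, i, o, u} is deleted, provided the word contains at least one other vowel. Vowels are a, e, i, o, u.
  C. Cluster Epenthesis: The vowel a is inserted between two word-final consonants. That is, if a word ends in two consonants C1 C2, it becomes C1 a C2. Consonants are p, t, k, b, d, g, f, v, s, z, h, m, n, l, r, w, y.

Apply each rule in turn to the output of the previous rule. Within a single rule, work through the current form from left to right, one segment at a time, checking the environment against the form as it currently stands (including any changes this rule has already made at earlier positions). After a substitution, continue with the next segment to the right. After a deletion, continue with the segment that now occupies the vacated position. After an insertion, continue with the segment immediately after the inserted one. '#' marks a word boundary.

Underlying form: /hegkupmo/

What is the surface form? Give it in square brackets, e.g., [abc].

A Regressive Voicing Assimilation: [hegkupmo] → [hekkupmo]
B Final Vowel Deletion: [hekkupmo] → [hekkupm]
C Cluster Epenthesis: [hekkupm] → [hekkupam]

[hekkupam]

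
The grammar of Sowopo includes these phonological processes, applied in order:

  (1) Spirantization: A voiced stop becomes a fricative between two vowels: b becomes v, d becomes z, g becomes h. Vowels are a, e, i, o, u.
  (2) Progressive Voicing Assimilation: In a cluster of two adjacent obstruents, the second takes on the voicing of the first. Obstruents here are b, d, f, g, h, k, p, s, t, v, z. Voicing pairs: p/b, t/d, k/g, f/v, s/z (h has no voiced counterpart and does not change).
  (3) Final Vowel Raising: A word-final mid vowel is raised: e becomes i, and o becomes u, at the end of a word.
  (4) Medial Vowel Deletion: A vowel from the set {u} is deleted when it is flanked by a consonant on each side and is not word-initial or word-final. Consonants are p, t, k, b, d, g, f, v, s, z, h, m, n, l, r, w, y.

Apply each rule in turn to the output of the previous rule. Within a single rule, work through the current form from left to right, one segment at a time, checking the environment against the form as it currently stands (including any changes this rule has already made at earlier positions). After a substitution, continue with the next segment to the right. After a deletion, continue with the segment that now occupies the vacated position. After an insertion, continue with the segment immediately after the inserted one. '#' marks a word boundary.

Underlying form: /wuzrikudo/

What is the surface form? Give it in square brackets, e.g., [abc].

[wzrikzu]

(1) Spirantization: [wuzrikudo] → [wuzrikuzo]
(2) Progressive Voicing Assimilation: no change — [wuzrikuzo]
(3) Final Vowel Raising: [wuzrikuzo] → [wuzrikuzu]
(4) Medial Vowel Deletion: [wuzrikuzu] → [wzrikzu]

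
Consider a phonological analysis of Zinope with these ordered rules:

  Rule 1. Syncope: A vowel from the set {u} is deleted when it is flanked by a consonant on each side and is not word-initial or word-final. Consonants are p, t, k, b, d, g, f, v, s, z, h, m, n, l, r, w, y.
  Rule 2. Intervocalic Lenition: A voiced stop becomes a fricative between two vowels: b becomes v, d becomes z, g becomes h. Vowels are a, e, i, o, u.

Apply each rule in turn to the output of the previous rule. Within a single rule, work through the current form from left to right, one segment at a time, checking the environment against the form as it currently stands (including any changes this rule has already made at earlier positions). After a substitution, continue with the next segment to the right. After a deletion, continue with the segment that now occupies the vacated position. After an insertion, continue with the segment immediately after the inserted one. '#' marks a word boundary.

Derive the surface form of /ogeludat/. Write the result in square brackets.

Rule 1 Syncope: [ogeludat] → [ogeldat]
Rule 2 Intervocalic Lenition: [ogeldat] → [oheldat]

[oheldat]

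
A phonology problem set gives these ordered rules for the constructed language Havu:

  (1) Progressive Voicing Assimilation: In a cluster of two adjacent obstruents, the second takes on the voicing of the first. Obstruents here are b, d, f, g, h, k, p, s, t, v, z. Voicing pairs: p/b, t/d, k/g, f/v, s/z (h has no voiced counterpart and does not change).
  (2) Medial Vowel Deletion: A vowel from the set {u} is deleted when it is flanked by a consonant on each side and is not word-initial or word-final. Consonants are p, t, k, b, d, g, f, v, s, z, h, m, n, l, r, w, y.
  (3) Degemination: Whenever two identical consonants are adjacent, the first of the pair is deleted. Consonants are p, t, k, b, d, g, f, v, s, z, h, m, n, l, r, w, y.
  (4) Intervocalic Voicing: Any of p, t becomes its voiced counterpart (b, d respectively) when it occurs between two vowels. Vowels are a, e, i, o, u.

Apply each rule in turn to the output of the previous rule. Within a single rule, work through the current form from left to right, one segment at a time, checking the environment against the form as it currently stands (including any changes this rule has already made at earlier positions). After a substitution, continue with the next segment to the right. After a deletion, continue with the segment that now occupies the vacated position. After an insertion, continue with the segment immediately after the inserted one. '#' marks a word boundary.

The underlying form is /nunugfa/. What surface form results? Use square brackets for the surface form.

(1) Progressive Voicing Assimilation: [nunugfa] → [nunugva]
(2) Medial Vowel Deletion: [nunugva] → [nngva]
(3) Degemination: [nngva] → [ngva]
(4) Intervocalic Voicing: no change — [ngva]

[ngva]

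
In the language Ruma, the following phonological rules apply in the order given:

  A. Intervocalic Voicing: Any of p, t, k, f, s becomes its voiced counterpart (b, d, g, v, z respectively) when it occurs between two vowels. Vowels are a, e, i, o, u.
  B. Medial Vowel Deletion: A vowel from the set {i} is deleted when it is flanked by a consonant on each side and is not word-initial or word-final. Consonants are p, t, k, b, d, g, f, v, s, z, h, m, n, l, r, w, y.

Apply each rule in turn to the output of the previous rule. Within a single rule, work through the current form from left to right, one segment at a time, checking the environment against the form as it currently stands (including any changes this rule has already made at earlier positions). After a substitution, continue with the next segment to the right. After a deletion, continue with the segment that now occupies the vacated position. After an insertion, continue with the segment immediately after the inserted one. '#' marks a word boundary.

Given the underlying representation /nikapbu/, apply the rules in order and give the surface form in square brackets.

A Intervocalic Voicing: [nikapbu] → [nigapbu]
B Medial Vowel Deletion: [nigapbu] → [ngapbu]

[ngapbu]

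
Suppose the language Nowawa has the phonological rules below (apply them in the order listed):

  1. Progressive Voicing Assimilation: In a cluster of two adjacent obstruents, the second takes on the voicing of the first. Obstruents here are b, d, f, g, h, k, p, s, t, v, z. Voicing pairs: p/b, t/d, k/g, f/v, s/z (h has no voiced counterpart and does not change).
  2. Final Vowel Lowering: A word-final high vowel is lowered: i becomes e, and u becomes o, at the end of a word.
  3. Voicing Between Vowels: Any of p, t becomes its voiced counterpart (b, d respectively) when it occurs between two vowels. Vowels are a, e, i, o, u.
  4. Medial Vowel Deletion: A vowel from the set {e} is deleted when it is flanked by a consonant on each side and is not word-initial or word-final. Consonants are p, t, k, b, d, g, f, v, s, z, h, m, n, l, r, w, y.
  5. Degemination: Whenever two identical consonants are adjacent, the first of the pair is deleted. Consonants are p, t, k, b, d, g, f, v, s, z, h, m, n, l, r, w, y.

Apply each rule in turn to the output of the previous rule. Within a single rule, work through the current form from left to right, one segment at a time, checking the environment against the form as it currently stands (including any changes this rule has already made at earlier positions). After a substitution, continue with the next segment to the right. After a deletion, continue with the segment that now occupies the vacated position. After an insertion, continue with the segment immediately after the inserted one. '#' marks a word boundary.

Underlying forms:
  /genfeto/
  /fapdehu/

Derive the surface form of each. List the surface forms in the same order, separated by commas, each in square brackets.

/genfeto/:
  1 Progressive Voicing Assimilation: no change — [genfeto]
  2 Final Vowel Lowering: no change — [genfeto]
  3 Voicing Between Vowels: [genfeto] → [genfedo]
  4 Medial Vowel Deletion: [genfedo] → [gnfdo]
  5 Degemination: no change — [gnfdo]
/fapdehu/:
  1 Progressive Voicing Assimilation: [fapdehu] → [faptehu]
  2 Final Vowel Lowering: [faptehu] → [fapteho]
  3 Voicing Between Vowels: no change — [fapteho]
  4 Medial Vowel Deletion: [fapteho] → [faptho]
  5 Degemination: no change — [faptho]

[gnfdo], [faptho]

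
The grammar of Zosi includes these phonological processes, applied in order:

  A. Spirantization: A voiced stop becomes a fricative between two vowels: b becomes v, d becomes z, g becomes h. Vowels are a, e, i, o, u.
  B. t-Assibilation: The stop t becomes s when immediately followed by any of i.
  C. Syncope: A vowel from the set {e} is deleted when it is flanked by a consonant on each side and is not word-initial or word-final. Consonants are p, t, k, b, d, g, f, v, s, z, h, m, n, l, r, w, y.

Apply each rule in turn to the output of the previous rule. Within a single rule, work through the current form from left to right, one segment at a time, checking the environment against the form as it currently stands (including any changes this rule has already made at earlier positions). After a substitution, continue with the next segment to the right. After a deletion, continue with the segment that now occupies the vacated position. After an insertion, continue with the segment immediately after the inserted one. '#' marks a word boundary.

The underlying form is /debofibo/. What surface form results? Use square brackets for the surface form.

[dvofivo]

A Spirantization: [debofibo] → [devofivo]
B t-Assibilation: no change — [devofivo]
C Syncope: [devofivo] → [dvofivo]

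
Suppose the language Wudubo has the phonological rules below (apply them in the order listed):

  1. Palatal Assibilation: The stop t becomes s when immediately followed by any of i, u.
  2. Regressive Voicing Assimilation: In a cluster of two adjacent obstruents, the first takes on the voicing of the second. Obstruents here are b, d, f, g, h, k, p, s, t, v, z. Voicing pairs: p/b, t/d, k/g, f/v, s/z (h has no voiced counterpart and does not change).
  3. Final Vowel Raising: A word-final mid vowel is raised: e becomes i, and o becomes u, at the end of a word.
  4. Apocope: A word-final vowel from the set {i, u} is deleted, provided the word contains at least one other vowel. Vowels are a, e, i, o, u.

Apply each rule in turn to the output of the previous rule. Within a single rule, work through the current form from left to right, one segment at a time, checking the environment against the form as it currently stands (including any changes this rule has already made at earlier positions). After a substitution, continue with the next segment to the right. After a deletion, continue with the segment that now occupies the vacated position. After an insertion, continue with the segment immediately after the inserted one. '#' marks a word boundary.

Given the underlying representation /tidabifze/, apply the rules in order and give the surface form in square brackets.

[sidabivz]

1 Palatal Assibilation: [tidabifze] → [sidabifze]
2 Regressive Voicing Assimilation: [sidabifze] → [sidabivze]
3 Final Vowel Raising: [sidabivze] → [sidabivzi]
4 Apocope: [sidabivzi] → [sidabivz]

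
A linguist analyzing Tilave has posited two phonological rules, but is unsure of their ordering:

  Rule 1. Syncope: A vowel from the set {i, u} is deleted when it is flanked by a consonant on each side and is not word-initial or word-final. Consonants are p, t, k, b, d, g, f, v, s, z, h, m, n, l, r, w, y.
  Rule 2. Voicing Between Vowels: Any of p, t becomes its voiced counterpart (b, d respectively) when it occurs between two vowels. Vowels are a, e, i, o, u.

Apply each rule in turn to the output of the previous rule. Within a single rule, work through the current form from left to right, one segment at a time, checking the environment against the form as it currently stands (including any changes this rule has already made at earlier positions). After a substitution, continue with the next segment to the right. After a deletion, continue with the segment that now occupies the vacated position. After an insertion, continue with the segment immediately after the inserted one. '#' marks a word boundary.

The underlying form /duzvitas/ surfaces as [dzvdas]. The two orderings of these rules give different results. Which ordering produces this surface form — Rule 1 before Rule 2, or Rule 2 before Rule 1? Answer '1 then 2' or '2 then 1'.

2 then 1

Order 1 then 2:
  1 Syncope: [duzvitas] → [dzvtas]
  2 Voicing Between Vowels: no change — [dzvtas]
  result: [dzvtas]
Order 2 then 1:
  2 Voicing Between Vowels: [duzvitas] → [duzvidas]
  1 Syncope: [duzvidas] → [dzvdas]
  result: [dzvdas]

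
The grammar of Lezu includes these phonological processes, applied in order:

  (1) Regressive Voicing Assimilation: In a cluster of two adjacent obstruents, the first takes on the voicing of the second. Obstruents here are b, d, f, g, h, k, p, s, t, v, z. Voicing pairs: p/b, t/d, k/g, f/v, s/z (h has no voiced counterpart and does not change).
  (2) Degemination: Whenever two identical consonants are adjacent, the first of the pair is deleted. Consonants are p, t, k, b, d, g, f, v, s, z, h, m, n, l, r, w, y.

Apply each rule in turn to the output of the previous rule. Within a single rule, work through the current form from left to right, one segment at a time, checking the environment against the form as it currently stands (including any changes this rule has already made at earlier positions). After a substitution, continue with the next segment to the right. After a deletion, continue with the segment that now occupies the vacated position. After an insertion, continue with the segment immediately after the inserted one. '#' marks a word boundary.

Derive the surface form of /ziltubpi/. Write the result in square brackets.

(1) Regressive Voicing Assimilation: [ziltubpi] → [ziltuppi]
(2) Degemination: [ziltuppi] → [ziltupi]

[ziltupi]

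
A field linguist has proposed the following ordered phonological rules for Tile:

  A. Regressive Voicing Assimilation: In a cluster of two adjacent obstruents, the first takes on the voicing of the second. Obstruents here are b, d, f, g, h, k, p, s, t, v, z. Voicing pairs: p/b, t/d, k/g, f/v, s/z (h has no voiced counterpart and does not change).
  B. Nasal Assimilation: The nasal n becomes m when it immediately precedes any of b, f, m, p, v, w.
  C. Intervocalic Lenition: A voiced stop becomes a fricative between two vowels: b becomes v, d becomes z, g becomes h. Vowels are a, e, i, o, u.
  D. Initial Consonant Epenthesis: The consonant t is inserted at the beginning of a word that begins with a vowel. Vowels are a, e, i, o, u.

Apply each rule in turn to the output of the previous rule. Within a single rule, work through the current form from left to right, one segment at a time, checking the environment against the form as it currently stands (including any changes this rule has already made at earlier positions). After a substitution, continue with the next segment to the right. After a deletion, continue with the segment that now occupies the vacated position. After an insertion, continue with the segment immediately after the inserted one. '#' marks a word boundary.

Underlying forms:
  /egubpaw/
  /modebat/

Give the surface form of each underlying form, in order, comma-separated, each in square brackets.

[tehuppaw], [mozevat]

/egubpaw/:
  A Regressive Voicing Assimilation: [egubpaw] → [eguppaw]
  B Nasal Assimilation: no change — [eguppaw]
  C Intervocalic Lenition: [eguppaw] → [ehuppaw]
  D Initial Consonant Epenthesis: [ehuppaw] → [tehuppaw]
/modebat/:
  A Regressive Voicing Assimilation: no change — [modebat]
  B Nasal Assimilation: no change — [modebat]
  C Intervocalic Lenition: [modebat] → [mozevat]
  D Initial Consonant Epenthesis: no change — [mozevat]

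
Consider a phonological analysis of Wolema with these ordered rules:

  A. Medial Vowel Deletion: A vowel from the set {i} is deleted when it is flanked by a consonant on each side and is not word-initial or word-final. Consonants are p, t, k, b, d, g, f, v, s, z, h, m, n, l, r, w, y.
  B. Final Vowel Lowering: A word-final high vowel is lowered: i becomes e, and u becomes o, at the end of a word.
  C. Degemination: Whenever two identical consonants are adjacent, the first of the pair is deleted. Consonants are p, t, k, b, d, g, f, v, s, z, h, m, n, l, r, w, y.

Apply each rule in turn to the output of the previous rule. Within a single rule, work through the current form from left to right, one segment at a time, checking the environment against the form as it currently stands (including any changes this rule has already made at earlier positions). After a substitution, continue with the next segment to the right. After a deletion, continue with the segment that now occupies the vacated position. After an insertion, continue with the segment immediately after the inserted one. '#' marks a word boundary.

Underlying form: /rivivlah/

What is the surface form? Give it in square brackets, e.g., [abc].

[rvlah]

A Medial Vowel Deletion: [rivivlah] → [rvvlah]
B Final Vowel Lowering: no change — [rvvlah]
C Degemination: [rvvlah] → [rvlah]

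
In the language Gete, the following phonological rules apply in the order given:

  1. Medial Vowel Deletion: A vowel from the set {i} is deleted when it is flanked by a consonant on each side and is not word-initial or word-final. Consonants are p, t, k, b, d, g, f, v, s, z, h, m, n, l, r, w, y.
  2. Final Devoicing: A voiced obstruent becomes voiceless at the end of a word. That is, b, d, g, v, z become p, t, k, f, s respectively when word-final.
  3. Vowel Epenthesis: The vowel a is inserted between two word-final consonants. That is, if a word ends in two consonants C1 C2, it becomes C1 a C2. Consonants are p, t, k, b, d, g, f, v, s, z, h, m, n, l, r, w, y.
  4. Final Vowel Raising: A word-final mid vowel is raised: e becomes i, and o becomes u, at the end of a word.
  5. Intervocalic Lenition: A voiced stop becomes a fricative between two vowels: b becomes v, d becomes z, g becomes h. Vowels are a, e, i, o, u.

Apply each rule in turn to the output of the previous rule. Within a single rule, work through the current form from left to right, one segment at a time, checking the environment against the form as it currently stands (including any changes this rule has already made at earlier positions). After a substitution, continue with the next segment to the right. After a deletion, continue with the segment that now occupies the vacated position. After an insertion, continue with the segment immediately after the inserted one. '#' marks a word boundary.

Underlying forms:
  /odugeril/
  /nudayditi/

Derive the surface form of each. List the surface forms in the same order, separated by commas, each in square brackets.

[ozuheral], [nuzaydti]

/odugeril/:
  1 Medial Vowel Deletion: [odugeril] → [odugerl]
  2 Final Devoicing: no change — [odugerl]
  3 Vowel Epenthesis: [odugerl] → [odugeral]
  4 Final Vowel Raising: no change — [odugeral]
  5 Intervocalic Lenition: [odugeral] → [ozuheral]
/nudayditi/:
  1 Medial Vowel Deletion: [nudayditi] → [nudaydti]
  2 Final Devoicing: no change — [nudaydti]
  3 Vowel Epenthesis: no change — [nudaydti]
  4 Final Vowel Raising: no change — [nudaydti]
  5 Intervocalic Lenition: [nudaydti] → [nuzaydti]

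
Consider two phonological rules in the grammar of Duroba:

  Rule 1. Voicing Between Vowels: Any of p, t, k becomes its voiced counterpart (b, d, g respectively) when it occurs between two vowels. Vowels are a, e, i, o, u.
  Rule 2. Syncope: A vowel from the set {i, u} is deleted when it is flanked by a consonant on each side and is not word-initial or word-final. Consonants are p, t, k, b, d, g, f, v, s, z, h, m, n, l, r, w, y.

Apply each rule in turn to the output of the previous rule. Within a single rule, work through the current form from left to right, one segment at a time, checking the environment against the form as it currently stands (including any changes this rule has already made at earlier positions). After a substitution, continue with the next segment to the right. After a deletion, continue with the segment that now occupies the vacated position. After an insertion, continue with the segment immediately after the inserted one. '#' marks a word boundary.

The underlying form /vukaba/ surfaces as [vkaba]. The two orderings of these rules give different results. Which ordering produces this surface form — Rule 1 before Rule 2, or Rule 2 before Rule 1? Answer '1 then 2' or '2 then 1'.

Order 1 then 2:
  1 Voicing Between Vowels: [vukaba] → [vugaba]
  2 Syncope: [vugaba] → [vgaba]
  result: [vgaba]
Order 2 then 1:
  2 Syncope: [vukaba] → [vkaba]
  1 Voicing Between Vowels: no change — [vkaba]
  result: [vkaba]

2 then 1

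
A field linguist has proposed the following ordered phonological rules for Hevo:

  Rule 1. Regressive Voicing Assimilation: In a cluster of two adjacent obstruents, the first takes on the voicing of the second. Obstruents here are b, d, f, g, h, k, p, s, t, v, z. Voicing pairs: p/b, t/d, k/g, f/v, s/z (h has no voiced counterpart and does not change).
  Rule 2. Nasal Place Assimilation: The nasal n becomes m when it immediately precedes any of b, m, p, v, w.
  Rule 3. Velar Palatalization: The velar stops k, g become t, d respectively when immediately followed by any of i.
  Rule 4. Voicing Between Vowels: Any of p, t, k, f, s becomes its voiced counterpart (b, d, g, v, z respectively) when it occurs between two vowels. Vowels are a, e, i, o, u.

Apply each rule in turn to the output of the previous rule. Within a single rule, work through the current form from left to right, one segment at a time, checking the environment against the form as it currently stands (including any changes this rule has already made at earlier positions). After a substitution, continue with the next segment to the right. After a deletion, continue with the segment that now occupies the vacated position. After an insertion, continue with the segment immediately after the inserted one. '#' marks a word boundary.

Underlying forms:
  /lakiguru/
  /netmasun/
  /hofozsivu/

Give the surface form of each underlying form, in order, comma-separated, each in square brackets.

[ladiguru], [netmazun], [hovossivu]

/lakiguru/:
  Rule 1 Regressive Voicing Assimilation: no change — [lakiguru]
  Rule 2 Nasal Place Assimilation: no change — [lakiguru]
  Rule 3 Velar Palatalization: [lakiguru] → [latiguru]
  Rule 4 Voicing Between Vowels: [latiguru] → [ladiguru]
/netmasun/:
  Rule 1 Regressive Voicing Assimilation: no change — [netmasun]
  Rule 2 Nasal Place Assimilation: no change — [netmasun]
  Rule 3 Velar Palatalization: no change — [netmasun]
  Rule 4 Voicing Between Vowels: [netmasun] → [netmazun]
/hofozsivu/:
  Rule 1 Regressive Voicing Assimilation: [hofozsivu] → [hofossivu]
  Rule 2 Nasal Place Assimilation: no change — [hofossivu]
  Rule 3 Velar Palatalization: no change — [hofossivu]
  Rule 4 Voicing Between Vowels: [hofossivu] → [hovossivu]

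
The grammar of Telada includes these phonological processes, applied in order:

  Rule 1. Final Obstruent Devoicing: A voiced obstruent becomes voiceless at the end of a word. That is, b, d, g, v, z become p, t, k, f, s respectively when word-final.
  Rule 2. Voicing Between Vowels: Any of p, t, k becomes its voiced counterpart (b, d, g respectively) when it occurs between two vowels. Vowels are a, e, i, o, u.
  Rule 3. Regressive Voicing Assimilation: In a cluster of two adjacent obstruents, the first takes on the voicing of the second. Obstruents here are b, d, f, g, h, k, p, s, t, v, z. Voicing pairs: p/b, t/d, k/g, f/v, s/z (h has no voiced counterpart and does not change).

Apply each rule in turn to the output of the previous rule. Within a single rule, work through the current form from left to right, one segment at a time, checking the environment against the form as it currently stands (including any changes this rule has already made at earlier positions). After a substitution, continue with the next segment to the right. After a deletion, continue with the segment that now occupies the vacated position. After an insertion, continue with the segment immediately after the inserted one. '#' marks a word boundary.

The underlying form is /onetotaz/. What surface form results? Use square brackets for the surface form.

Rule 1 Final Obstruent Devoicing: [onetotaz] → [onetotas]
Rule 2 Voicing Between Vowels: [onetotas] → [onedodas]
Rule 3 Regressive Voicing Assimilation: no change — [onedodas]

[onedodas]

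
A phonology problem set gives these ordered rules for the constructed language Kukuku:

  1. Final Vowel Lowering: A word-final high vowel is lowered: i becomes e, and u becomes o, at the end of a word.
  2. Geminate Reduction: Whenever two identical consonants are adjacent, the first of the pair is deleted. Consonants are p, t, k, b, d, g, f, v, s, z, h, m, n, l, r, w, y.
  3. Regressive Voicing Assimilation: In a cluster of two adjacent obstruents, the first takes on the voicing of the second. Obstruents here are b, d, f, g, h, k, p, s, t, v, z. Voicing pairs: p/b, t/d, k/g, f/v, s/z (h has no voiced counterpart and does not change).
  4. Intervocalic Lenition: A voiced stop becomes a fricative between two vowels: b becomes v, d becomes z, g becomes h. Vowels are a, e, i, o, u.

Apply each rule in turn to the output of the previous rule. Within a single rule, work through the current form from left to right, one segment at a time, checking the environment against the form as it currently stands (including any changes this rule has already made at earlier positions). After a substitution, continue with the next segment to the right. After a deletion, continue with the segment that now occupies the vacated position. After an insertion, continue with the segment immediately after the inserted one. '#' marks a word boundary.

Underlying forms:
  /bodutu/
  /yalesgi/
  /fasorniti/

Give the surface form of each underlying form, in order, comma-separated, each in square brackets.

/bodutu/:
  1 Final Vowel Lowering: [bodutu] → [boduto]
  2 Geminate Reduction: no change — [boduto]
  3 Regressive Voicing Assimilation: no change — [boduto]
  4 Intervocalic Lenition: [boduto] → [bozuto]
/yalesgi/:
  1 Final Vowel Lowering: [yalesgi] → [yalesge]
  2 Geminate Reduction: no change — [yalesge]
  3 Regressive Voicing Assimilation: [yalesge] → [yalezge]
  4 Intervocalic Lenition: no change — [yalezge]
/fasorniti/:
  1 Final Vowel Lowering: [fasorniti] → [fasornite]
  2 Geminate Reduction: no change — [fasornite]
  3 Regressive Voicing Assimilation: no change — [fasornite]
  4 Intervocalic Lenition: no change — [fasornite]

[bozuto], [yalezge], [fasornite]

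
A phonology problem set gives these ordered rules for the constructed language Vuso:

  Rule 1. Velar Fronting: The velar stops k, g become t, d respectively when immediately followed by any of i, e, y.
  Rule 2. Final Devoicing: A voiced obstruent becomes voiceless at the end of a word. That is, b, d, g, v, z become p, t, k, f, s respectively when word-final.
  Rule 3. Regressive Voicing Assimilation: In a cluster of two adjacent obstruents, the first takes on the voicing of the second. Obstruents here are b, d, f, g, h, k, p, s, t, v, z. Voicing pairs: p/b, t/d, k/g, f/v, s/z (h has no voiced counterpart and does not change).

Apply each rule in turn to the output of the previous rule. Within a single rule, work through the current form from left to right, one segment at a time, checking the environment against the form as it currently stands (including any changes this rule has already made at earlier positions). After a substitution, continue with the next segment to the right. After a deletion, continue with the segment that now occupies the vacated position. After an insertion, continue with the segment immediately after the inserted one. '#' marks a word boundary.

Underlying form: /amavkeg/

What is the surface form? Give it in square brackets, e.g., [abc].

[amaftek]

Rule 1 Velar Fronting: [amavkeg] → [amavteg]
Rule 2 Final Devoicing: [amavteg] → [amavtek]
Rule 3 Regressive Voicing Assimilation: [amavtek] → [amaftek]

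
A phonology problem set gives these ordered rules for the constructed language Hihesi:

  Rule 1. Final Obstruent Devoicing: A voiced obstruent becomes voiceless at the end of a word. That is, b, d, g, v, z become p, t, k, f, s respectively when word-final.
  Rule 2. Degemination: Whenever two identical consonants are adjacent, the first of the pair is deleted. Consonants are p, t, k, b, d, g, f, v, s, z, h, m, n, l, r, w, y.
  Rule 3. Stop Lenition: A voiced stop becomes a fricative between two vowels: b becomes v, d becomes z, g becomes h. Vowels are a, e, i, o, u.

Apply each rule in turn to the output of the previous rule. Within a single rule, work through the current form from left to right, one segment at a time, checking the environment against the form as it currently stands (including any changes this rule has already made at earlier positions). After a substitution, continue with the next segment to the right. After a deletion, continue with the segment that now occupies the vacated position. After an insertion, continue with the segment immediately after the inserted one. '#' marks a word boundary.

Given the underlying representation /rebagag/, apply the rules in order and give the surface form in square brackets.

Rule 1 Final Obstruent Devoicing: [rebagag] → [rebagak]
Rule 2 Degemination: no change — [rebagak]
Rule 3 Stop Lenition: [rebagak] → [revahak]

[revahak]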